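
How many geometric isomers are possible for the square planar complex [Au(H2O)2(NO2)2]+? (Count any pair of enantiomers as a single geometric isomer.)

2

In a square planar complex each vertex has one trans partner and two cis neighbours.
Systematic placement gives 2 geometric isomers: H2O cis; H2O trans.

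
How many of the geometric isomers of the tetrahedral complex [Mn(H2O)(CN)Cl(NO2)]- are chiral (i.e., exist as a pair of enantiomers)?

All four vertices of a tetrahedron are equivalent and mutually adjacent, so cis/trans isomerism cannot arise.
Only one geometric arrangement is possible; it has no improper symmetry element, so it exists as a pair of enantiomers (2 stereoisomers).

1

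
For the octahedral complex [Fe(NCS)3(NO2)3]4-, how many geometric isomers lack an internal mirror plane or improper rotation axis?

An octahedron has six vertices in three trans pairs; every non-trans pair is cis.
Systematic placement gives 2 geometric isomers: NCS mer; NCS fac.
Each arrangement has an internal mirror plane or centre of symmetry, so none is chiral.

0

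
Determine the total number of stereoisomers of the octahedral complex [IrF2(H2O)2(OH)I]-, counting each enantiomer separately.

There are 6 geometric isomers: F trans, H2O trans; F trans, H2O cis; F cis, H2O cis (3 arrangements, 2 chiral); F cis, H2O trans.
Of these, 2 lack any improper symmetry element and so occur as enantiomeric pairs, giving 6 + 2 = 8 stereoisomers in total.

8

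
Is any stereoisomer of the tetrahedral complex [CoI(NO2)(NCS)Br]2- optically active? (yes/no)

All four vertices of a tetrahedron are equivalent and mutually adjacent, so cis/trans isomerism cannot arise.
Only one geometric arrangement is possible; it has no improper symmetry element, so it exists as a pair of enantiomers (2 stereoisomers).

yes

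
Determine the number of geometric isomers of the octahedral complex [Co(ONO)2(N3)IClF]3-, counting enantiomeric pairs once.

9

Placing the ligands in turn and identifying arrangements related by rotation or reflection leaves 9 distinct geometric isomers.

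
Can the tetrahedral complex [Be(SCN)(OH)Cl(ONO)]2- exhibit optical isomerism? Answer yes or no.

Only one geometric arrangement is possible; it has no improper symmetry element, so it exists as a pair of enantiomers (2 stereoisomers).

yes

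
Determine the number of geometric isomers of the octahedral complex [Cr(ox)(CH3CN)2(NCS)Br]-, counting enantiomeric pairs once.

4

In an octahedral complex each vertex has one trans partner and four cis neighbours.
Each ox is bidentate and must span two cis positions.
Working through the distinct placements yields 4 geometric isomers: CH3CN cis (3 arrangements, 2 chiral); CH3CN trans.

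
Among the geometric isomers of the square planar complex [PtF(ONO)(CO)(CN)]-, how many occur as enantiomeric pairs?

0

A square has two trans pairs of vertices; adjacent vertices are cis.
The distinct arrangements are (3 in all): (CN/F trans, CO/ONO trans); (CN/ONO trans, CO/F trans); (CN/CO trans, F/ONO trans).
Each arrangement has an internal mirror plane or centre of symmetry, so none is chiral.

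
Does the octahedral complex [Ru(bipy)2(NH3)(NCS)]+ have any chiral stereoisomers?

Each bipy is bidentate and must span two cis positions.
Working through the distinct placements yields 2 geometric isomers: NH3 and NCS mutually trans; NH3 and NCS mutually cis (chiral).
One of these lacks any improper symmetry element and so occurs as an enantiomeric pair, giving 2 + 1 = 3 stereoisomers in total.

yes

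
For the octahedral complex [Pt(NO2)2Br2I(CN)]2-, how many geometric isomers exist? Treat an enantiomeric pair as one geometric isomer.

In an octahedral complex each vertex has one trans partner and four cis neighbours.
The distinct arrangements are (6 in all): NO2 trans, Br trans; NO2 cis, Br trans; NO2 trans, Br cis; NO2 cis, Br cis (3 arrangements, 2 chiral).

6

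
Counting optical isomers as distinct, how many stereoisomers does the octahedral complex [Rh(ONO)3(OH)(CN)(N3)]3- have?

The six octahedral sites form three mutually perpendicular trans pairs.
The distinct arrangements are (4 in all): ONO mer (3 arrangements); ONO fac (chiral).
One of these lacks any improper symmetry element and so occurs as an enantiomeric pair, giving 4 + 1 = 5 stereoisomers in total.

5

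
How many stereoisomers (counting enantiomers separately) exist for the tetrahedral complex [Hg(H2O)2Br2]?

In a tetrahedral complex all four positions are equivalent and every pair of ligands is adjacent — there is no cis/trans distinction.
Only one geometric arrangement is possible.

1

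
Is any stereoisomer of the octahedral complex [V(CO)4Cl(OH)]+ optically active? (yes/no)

no

An octahedron has six vertices in three trans pairs; every non-trans pair is cis.
The distinct arrangements are (2 in all): Cl and OH mutually trans; Cl and OH mutually cis.
Each arrangement has an internal mirror plane or centre of symmetry, so none is chiral.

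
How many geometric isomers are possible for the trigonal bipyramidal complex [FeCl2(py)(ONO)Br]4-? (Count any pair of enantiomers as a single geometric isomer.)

Placing the ligands in turn and identifying arrangements related by rotation or reflection leaves 7 distinct geometric isomers.

7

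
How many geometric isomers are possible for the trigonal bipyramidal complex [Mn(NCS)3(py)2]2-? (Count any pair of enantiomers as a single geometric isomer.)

3

Working through the distinct placements yields 3 geometric isomers: py both equatorial; py one axial, one equatorial; py both axial.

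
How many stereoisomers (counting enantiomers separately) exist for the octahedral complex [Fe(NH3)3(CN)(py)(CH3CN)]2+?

The six octahedral sites form three mutually perpendicular trans pairs.
There are 4 geometric isomers: NH3 mer (3 arrangements); NH3 fac (chiral).
One of these lacks any improper symmetry element and so occurs as an enantiomeric pair, giving 4 + 1 = 5 stereoisomers in total.

5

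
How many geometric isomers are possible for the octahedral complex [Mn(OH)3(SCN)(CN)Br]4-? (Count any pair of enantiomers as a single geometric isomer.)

4

An octahedron has six vertices in three trans pairs; every non-trans pair is cis.
Systematic placement gives 4 geometric isomers: OH mer (3 arrangements); OH fac (chiral).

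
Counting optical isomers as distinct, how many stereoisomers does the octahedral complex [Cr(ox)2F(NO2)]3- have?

3

Each ox is bidentate and must span two cis positions.
There are 2 geometric isomers: F and NO2 mutually trans; F and NO2 mutually cis (chiral).
One of these lacks any improper symmetry element and so occurs as an enantiomeric pair, giving 2 + 1 = 3 stereoisomers in total.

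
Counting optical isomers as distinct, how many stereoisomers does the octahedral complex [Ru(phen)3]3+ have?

Each phen is bidentate and must span two cis positions.
Only one geometric arrangement is possible; it has no improper symmetry element, so it exists as a pair of enantiomers (2 stereoisomers).

2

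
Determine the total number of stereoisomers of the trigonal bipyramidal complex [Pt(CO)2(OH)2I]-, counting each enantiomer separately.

6

In a trigonal bipyramid the two axial positions differ from the three equatorial ones.
Placing the ligands in turn and identifying arrangements related by rotation or reflection leaves 5 distinct geometric isomers.
One of these lacks any improper symmetry element and so occurs as an enantiomeric pair, giving 5 + 1 = 6 stereoisomers in total.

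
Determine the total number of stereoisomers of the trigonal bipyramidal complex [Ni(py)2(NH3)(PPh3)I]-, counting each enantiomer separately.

10

In a trigonal bipyramid the two axial positions differ from the three equatorial ones.
Exhaustive case analysis gives 7 geometric isomers.
Of these, 3 lack any improper symmetry element and so occur as enantiomeric pairs, giving 7 + 3 = 10 stereoisomers in total.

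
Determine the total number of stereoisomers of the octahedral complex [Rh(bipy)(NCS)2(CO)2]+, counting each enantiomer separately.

4

An octahedron has six vertices in three trans pairs; every non-trans pair is cis.
Each bipy is bidentate and must span two cis positions.
Working through the distinct placements yields 3 geometric isomers: NCS cis, CO trans; NCS cis, CO cis (chiral); NCS trans, CO cis.
One of these lacks any improper symmetry element and so occurs as an enantiomeric pair, giving 3 + 1 = 4 stereoisomers in total.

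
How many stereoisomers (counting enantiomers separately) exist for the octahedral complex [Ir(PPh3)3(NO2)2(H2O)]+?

The six octahedral sites form three mutually perpendicular trans pairs.
The distinct arrangements are (3 in all): PPh3 mer, NO2 cis; PPh3 mer, NO2 trans; PPh3 fac, NO2 cis.
Each arrangement has an internal mirror plane or centre of symmetry, so none is chiral.

3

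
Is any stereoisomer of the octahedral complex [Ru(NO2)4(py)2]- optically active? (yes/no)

In an octahedral complex each vertex has one trans partner and four cis neighbours.
The distinct arrangements are (2 in all): py trans; py cis.
Each arrangement has an internal mirror plane or centre of symmetry, so none is chiral.

no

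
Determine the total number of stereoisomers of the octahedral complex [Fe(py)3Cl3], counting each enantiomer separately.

2

An octahedron has six vertices in three trans pairs; every non-trans pair is cis.
Working through the distinct placements yields 2 geometric isomers: py mer; py fac.
Each arrangement has an internal mirror plane or centre of symmetry, so none is chiral.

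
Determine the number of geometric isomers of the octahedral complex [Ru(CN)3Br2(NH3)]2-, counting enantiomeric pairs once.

In an octahedral complex each vertex has one trans partner and four cis neighbours.
Systematic placement gives 3 geometric isomers: CN mer, Br trans; CN fac, Br cis; CN mer, Br cis.

3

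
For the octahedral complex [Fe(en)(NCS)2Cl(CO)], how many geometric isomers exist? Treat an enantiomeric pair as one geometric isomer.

4

Each en is bidentate and must span two cis positions.
There are 4 geometric isomers: NCS cis (3 arrangements, 2 chiral); NCS trans.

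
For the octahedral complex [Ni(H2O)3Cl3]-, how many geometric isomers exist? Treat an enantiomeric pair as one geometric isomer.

In an octahedral complex each vertex has one trans partner and four cis neighbours.
Systematic placement gives 2 geometric isomers: H2O mer; H2O fac.

2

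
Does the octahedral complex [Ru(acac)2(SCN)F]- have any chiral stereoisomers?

In an octahedral complex each vertex has one trans partner and four cis neighbours.
Each acac is bidentate and must span two cis positions.
Working through the distinct placements yields 2 geometric isomers: SCN and F mutually trans; SCN and F mutually cis (chiral).
One of these lacks any improper symmetry element and so occurs as an enantiomeric pair, giving 2 + 1 = 3 stereoisomers in total.

yes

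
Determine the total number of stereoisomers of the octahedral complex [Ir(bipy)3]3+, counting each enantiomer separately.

In an octahedral complex each vertex has one trans partner and four cis neighbours.
Each bipy is bidentate and must span two cis positions.
Only one geometric arrangement is possible; it has no improper symmetry element, so it exists as a pair of enantiomers (2 stereoisomers).

2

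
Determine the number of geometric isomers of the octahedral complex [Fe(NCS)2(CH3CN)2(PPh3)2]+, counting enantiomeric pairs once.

The distinct arrangements are (5 in all): NCS trans, CH3CN trans, PPh3 trans; NCS cis, CH3CN trans, PPh3 cis; NCS cis, CH3CN cis, PPh3 trans; NCS cis, CH3CN cis, PPh3 cis (chiral); NCS trans, CH3CN cis, PPh3 cis.

5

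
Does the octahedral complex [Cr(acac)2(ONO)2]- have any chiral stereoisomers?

An octahedron has six vertices in three trans pairs; every non-trans pair is cis.
Each acac is bidentate and must span two cis positions.
There are 2 geometric isomers: ONO trans; ONO cis (chiral).
One of these lacks any improper symmetry element and so occurs as an enantiomeric pair, giving 2 + 1 = 3 stereoisomers in total.

yes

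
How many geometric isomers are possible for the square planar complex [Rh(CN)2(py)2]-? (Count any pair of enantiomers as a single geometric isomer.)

2

The distinct arrangements are (2 in all): CN cis; CN trans.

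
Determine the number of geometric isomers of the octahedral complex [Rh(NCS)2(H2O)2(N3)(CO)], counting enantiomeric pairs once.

An octahedron has six vertices in three trans pairs; every non-trans pair is cis.
Working through the distinct placements yields 6 geometric isomers: NCS trans, H2O cis; NCS cis, H2O cis (3 arrangements, 2 chiral); NCS trans, H2O trans; NCS cis, H2O trans.

6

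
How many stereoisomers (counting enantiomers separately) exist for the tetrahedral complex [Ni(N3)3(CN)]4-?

In a tetrahedral complex all four positions are equivalent and every pair of ligands is adjacent — there is no cis/trans distinction.
Only one geometric arrangement is possible.

1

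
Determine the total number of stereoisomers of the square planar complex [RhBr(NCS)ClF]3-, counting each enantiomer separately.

Working through the distinct placements yields 3 geometric isomers: (Br/F trans, Cl/NCS trans); (Br/NCS trans, Cl/F trans); (Br/Cl trans, F/NCS trans).
Each arrangement has an internal mirror plane or centre of symmetry, so none is chiral.

3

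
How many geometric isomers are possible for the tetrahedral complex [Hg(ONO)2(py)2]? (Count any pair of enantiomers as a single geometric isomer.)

All four vertices of a tetrahedron are equivalent and mutually adjacent, so cis/trans isomerism cannot arise.
Only one geometric arrangement is possible.

1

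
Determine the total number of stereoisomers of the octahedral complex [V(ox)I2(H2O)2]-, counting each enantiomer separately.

Each ox is bidentate and must span two cis positions.
The distinct arrangements are (3 in all): I cis, H2O trans; I cis, H2O cis (chiral); I trans, H2O cis.
One of these lacks any improper symmetry element and so occurs as an enantiomeric pair, giving 3 + 1 = 4 stereoisomers in total.

4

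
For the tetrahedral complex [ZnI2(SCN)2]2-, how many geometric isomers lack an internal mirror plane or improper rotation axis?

0

All four vertices of a tetrahedron are equivalent and mutually adjacent, so cis/trans isomerism cannot arise.
Only one geometric arrangement is possible.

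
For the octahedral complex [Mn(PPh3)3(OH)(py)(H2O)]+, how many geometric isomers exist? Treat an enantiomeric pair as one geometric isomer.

4

An octahedron has six vertices in three trans pairs; every non-trans pair is cis.
Working through the distinct placements yields 4 geometric isomers: PPh3 mer (3 arrangements); PPh3 fac (chiral).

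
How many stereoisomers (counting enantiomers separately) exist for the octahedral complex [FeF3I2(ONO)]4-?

Systematic placement gives 3 geometric isomers: F mer, I cis; F mer, I trans; F fac, I cis.
Each arrangement has an internal mirror plane or centre of symmetry, so none is chiral.

3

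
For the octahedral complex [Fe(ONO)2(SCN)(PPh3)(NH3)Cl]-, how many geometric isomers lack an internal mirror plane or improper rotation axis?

In an octahedral complex each vertex has one trans partner and four cis neighbours.
Exhaustive case analysis gives 9 geometric isomers.
Of these, 6 lack any improper symmetry element and so occur as enantiomeric pairs, giving 9 + 6 = 15 stereoisomers in total.

6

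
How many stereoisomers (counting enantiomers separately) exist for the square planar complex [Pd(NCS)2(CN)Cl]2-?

2

A square has two trans pairs of vertices; adjacent vertices are cis.
There are 2 geometric isomers: NCS cis; NCS trans.
Each arrangement has an internal mirror plane or centre of symmetry, so none is chiral.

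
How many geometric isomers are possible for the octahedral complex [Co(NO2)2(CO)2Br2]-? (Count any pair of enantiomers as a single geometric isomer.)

In an octahedral complex each vertex has one trans partner and four cis neighbours.
The distinct arrangements are (5 in all): NO2 trans, CO trans, Br trans; NO2 cis, CO cis, Br trans; NO2 trans, CO cis, Br cis; NO2 cis, CO cis, Br cis (chiral); NO2 cis, CO trans, Br cis.

5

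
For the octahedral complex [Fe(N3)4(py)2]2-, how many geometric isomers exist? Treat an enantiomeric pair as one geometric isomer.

2

Systematic placement gives 2 geometric isomers: py trans; py cis.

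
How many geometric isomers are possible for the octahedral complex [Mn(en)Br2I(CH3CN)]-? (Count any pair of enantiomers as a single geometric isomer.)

The six octahedral sites form three mutually perpendicular trans pairs.
Each en is bidentate and must span two cis positions.
Working through the distinct placements yields 4 geometric isomers: Br trans; Br cis (3 arrangements, 2 chiral).

4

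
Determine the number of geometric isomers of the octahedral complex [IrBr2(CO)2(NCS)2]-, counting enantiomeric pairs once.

5

In an octahedral complex each vertex has one trans partner and four cis neighbours.
There are 5 geometric isomers: Br trans, CO trans, NCS trans; Br trans, CO cis, NCS cis; Br cis, CO cis, NCS trans; Br cis, CO cis, NCS cis (chiral); Br cis, CO trans, NCS cis.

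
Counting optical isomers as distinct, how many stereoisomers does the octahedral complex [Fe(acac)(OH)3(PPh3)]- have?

2

The six octahedral sites form three mutually perpendicular trans pairs.
Each acac is bidentate and must span two cis positions.
The distinct arrangements are (2 in all): OH mer; OH fac.
Each arrangement has an internal mirror plane or centre of symmetry, so none is chiral.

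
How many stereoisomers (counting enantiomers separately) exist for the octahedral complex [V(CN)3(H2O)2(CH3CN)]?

An octahedron has six vertices in three trans pairs; every non-trans pair is cis.
Working through the distinct placements yields 3 geometric isomers: CN mer, H2O trans; CN fac, H2O cis; CN mer, H2O cis.
Each arrangement has an internal mirror plane or centre of symmetry, so none is chiral.

3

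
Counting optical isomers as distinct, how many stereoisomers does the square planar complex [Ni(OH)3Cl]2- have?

A square has two trans pairs of vertices; adjacent vertices are cis.
Only one geometric arrangement is possible.

1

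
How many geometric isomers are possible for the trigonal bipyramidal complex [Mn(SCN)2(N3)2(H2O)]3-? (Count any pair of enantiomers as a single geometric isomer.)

In a trigonal bipyramid the two axial positions differ from the three equatorial ones.
Placing the ligands in turn and identifying arrangements related by rotation or reflection leaves 5 distinct geometric isomers.

5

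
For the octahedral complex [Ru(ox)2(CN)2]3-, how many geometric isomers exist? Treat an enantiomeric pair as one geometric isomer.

2

An octahedron has six vertices in three trans pairs; every non-trans pair is cis.
Each ox is bidentate and must span two cis positions.
The distinct arrangements are (2 in all): CN trans; CN cis (chiral).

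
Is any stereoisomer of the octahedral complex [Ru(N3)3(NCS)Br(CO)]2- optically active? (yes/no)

yes

An octahedron has six vertices in three trans pairs; every non-trans pair is cis.
There are 4 geometric isomers: N3 mer (3 arrangements); N3 fac (chiral).
One of these lacks any improper symmetry element and so occurs as an enantiomeric pair, giving 4 + 1 = 5 stereoisomers in total.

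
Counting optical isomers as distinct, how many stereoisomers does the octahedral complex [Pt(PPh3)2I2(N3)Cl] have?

An octahedron has six vertices in three trans pairs; every non-trans pair is cis.
The distinct arrangements are (6 in all): PPh3 trans, I cis; PPh3 cis, I cis (3 arrangements, 2 chiral); PPh3 trans, I trans; PPh3 cis, I trans.
Of these, 2 lack any improper symmetry element and so occur as enantiomeric pairs, giving 6 + 2 = 8 stereoisomers in total.

8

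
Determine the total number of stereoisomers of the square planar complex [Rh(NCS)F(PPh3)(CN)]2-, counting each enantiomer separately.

3

A square has two trans pairs of vertices; adjacent vertices are cis.
Working through the distinct placements yields 3 geometric isomers: (CN/NCS trans, F/PPh3 trans); (CN/PPh3 trans, F/NCS trans); (CN/F trans, NCS/PPh3 trans).
Each arrangement has an internal mirror plane or centre of symmetry, so none is chiral.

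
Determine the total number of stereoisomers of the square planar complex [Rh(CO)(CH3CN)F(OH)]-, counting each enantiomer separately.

3

In a square planar complex each vertex has one trans partner and two cis neighbours.
Working through the distinct placements yields 3 geometric isomers: (CH3CN/F trans, CO/OH trans); (CH3CN/OH trans, CO/F trans); (CH3CN/CO trans, F/OH trans).
Each arrangement has an internal mirror plane or centre of symmetry, so none is chiral.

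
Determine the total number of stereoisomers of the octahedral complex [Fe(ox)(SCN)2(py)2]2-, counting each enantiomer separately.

4

Each ox is bidentate and must span two cis positions.
Systematic placement gives 3 geometric isomers: SCN trans, py cis; SCN cis, py trans; SCN cis, py cis (chiral).
One of these lacks any improper symmetry element and so occurs as an enantiomeric pair, giving 3 + 1 = 4 stereoisomers in total.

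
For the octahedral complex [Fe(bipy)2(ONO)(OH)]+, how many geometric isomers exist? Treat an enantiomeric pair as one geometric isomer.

An octahedron has six vertices in three trans pairs; every non-trans pair is cis.
Each bipy is bidentate and must span two cis positions.
The distinct arrangements are (2 in all): ONO and OH mutually trans; ONO and OH mutually cis (chiral).

2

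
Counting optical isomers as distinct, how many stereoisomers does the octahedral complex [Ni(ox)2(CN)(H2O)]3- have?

In an octahedral complex each vertex has one trans partner and four cis neighbours.
Each ox is bidentate and must span two cis positions.
Working through the distinct placements yields 2 geometric isomers: CN and H2O mutually trans; CN and H2O mutually cis (chiral).
One of these lacks any improper symmetry element and so occurs as an enantiomeric pair, giving 2 + 1 = 3 stereoisomers in total.

3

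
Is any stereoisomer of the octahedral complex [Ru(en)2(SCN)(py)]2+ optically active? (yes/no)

The six octahedral sites form three mutually perpendicular trans pairs.
Each en is bidentate and must span two cis positions.
Systematic placement gives 2 geometric isomers: SCN and py mutually cis (chiral); SCN and py mutually trans.
One of these lacks any improper symmetry element and so occurs as an enantiomeric pair, giving 2 + 1 = 3 stereoisomers in total.

yes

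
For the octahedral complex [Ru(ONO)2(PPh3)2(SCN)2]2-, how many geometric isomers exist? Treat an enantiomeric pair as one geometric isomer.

An octahedron has six vertices in three trans pairs; every non-trans pair is cis.
There are 5 geometric isomers: ONO trans, PPh3 trans, SCN trans; ONO trans, PPh3 cis, SCN cis; ONO cis, PPh3 cis, SCN trans; ONO cis, PPh3 cis, SCN cis (chiral); ONO cis, PPh3 trans, SCN cis.

5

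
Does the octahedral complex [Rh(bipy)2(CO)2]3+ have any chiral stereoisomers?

Each bipy is bidentate and must span two cis positions.
There are 2 geometric isomers: CO trans; CO cis (chiral).
One of these lacks any improper symmetry element and so occurs as an enantiomeric pair, giving 2 + 1 = 3 stereoisomers in total.

yes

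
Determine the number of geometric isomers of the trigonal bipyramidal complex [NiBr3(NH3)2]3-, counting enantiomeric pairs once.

Systematic placement gives 3 geometric isomers: NH3 both equatorial; NH3 one axial, one equatorial; NH3 both axial.

3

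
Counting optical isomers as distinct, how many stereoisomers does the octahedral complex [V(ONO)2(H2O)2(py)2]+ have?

6

In an octahedral complex each vertex has one trans partner and four cis neighbours.
There are 5 geometric isomers: ONO trans, H2O trans, py trans; ONO cis, H2O trans, py cis; ONO cis, H2O cis, py trans; ONO cis, H2O cis, py cis (chiral); ONO trans, H2O cis, py cis.
One of these lacks any improper symmetry element and so occurs as an enantiomeric pair, giving 5 + 1 = 6 stereoisomers in total.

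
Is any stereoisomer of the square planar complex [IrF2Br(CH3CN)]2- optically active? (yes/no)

no

In a square planar complex each vertex has one trans partner and two cis neighbours.
Working through the distinct placements yields 2 geometric isomers: F cis; F trans.
Each arrangement has an internal mirror plane or centre of symmetry, so none is chiral.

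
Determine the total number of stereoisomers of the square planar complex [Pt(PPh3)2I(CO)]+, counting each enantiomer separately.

2

The distinct arrangements are (2 in all): PPh3 cis; PPh3 trans.
Each arrangement has an internal mirror plane or centre of symmetry, so none is chiral.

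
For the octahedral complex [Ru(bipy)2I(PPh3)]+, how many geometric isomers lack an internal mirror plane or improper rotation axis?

1

The six octahedral sites form three mutually perpendicular trans pairs.
Each bipy is bidentate and must span two cis positions.
Systematic placement gives 2 geometric isomers: I and PPh3 mutually trans; I and PPh3 mutually cis (chiral).
One of these lacks any improper symmetry element and so occurs as an enantiomeric pair, giving 2 + 1 = 3 stereoisomers in total.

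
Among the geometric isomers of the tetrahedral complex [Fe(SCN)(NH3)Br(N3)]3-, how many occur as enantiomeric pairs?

1

In a tetrahedral complex all four positions are equivalent and every pair of ligands is adjacent — there is no cis/trans distinction.
Only one geometric arrangement is possible; it has no improper symmetry element, so it exists as a pair of enantiomers (2 stereoisomers).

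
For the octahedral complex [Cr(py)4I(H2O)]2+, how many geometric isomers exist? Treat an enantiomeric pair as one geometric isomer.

2

An octahedron has six vertices in three trans pairs; every non-trans pair is cis.
The distinct arrangements are (2 in all): I and H2O mutually trans; I and H2O mutually cis.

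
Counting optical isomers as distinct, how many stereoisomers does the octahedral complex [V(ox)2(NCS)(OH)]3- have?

3

Each ox is bidentate and must span two cis positions.
Working through the distinct placements yields 2 geometric isomers: NCS and OH mutually trans; NCS and OH mutually cis (chiral).
One of these lacks any improper symmetry element and so occurs as an enantiomeric pair, giving 2 + 1 = 3 stereoisomers in total.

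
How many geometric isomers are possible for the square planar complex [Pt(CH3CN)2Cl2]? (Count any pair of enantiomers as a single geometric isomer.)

In a square planar complex each vertex has one trans partner and two cis neighbours.
Working through the distinct placements yields 2 geometric isomers: CH3CN cis; CH3CN trans.

2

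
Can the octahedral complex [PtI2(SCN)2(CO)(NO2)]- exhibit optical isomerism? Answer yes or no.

An octahedron has six vertices in three trans pairs; every non-trans pair is cis.
Working through the distinct placements yields 6 geometric isomers: I cis, SCN trans; I cis, SCN cis (3 arrangements, 2 chiral); I trans, SCN trans; I trans, SCN cis.
Of these, 2 lack any improper symmetry element and so occur as enantiomeric pairs, giving 6 + 2 = 8 stereoisomers in total.

yes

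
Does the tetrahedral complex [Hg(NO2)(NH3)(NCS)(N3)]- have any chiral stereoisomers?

All four vertices of a tetrahedron are equivalent and mutually adjacent, so cis/trans isomerism cannot arise.
Only one geometric arrangement is possible; it has no improper symmetry element, so it exists as a pair of enantiomers (2 stereoisomers).

yes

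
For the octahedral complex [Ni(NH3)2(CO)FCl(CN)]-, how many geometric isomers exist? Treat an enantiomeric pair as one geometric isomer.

9

The six octahedral sites form three mutually perpendicular trans pairs.
Exhaustive case analysis gives 9 geometric isomers.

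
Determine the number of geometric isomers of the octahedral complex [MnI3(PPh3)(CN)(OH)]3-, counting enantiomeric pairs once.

The six octahedral sites form three mutually perpendicular trans pairs.
The distinct arrangements are (4 in all): I mer (3 arrangements); I fac (chiral).

4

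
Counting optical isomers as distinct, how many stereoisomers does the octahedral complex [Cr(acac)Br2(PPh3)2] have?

In an octahedral complex each vertex has one trans partner and four cis neighbours.
Each acac is bidentate and must span two cis positions.
There are 3 geometric isomers: Br trans, PPh3 cis; Br cis, PPh3 cis (chiral); Br cis, PPh3 trans.
One of these lacks any improper symmetry element and so occurs as an enantiomeric pair, giving 3 + 1 = 4 stereoisomers in total.

4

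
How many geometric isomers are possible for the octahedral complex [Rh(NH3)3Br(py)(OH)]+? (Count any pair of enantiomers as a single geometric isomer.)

Working through the distinct placements yields 4 geometric isomers: NH3 mer (3 arrangements); NH3 fac (chiral).

4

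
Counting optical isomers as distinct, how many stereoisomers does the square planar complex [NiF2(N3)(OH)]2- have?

2

Systematic placement gives 2 geometric isomers: F cis; F trans.
Each arrangement has an internal mirror plane or centre of symmetry, so none is chiral.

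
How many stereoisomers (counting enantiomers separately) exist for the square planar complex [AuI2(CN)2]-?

Working through the distinct placements yields 2 geometric isomers: I cis; I trans.
Each arrangement has an internal mirror plane or centre of symmetry, so none is chiral.

2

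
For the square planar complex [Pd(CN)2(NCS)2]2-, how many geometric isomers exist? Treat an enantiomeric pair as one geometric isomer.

2

A square has two trans pairs of vertices; adjacent vertices are cis.
The distinct arrangements are (2 in all): CN cis; CN trans.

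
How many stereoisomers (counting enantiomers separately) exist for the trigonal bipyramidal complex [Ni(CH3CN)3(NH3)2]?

3

A trigonal bipyramid has two axial and three equatorial sites, which are chemically inequivalent.
Working through the distinct placements yields 3 geometric isomers: NH3 both equatorial; NH3 one axial, one equatorial; NH3 both axial.
Each arrangement has an internal mirror plane or centre of symmetry, so none is chiral.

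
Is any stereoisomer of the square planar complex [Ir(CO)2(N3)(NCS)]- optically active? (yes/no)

no

In a square planar complex each vertex has one trans partner and two cis neighbours.
There are 2 geometric isomers: CO cis; CO trans.
Each arrangement has an internal mirror plane or centre of symmetry, so none is chiral.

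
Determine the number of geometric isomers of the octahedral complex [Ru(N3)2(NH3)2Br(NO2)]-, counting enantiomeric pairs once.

6

There are 6 geometric isomers: N3 cis, NH3 cis (3 arrangements, 2 chiral); N3 cis, NH3 trans; N3 trans, NH3 cis; N3 trans, NH3 trans.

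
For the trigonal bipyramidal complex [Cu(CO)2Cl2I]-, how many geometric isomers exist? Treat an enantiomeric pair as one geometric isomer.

A trigonal bipyramid has two axial and three equatorial sites, which are chemically inequivalent.
Exhaustive case analysis gives 5 geometric isomers.

5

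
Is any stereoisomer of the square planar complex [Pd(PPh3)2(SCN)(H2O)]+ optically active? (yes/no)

A square has two trans pairs of vertices; adjacent vertices are cis.
Systematic placement gives 2 geometric isomers: PPh3 cis; PPh3 trans.
Each arrangement has an internal mirror plane or centre of symmetry, so none is chiral.

no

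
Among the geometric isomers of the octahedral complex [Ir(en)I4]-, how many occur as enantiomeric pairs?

An octahedron has six vertices in three trans pairs; every non-trans pair is cis.
Each en is bidentate and must span two cis positions.
Only one geometric arrangement is possible.

0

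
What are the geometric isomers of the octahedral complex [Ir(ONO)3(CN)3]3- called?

The six octahedral sites form three mutually perpendicular trans pairs.
Systematic placement gives 2 geometric isomers: ONO mer; ONO fac.

fac and mer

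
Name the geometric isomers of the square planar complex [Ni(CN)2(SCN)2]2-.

There are 2 geometric isomers: CN cis; CN trans.

cis and trans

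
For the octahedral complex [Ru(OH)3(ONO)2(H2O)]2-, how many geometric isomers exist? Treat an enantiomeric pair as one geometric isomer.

An octahedron has six vertices in three trans pairs; every non-trans pair is cis.
There are 3 geometric isomers: OH mer, ONO trans; OH fac, ONO cis; OH mer, ONO cis.

3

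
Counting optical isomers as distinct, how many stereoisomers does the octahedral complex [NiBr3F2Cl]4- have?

3

An octahedron has six vertices in three trans pairs; every non-trans pair is cis.
Systematic placement gives 3 geometric isomers: Br mer, F trans; Br mer, F cis; Br fac, F cis.
Each arrangement has an internal mirror plane or centre of symmetry, so none is chiral.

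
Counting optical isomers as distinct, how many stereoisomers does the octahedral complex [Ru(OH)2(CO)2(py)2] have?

An octahedron has six vertices in three trans pairs; every non-trans pair is cis.
There are 5 geometric isomers: OH trans, CO trans, py trans; OH cis, CO trans, py cis; OH cis, CO cis, py trans; OH cis, CO cis, py cis (chiral); OH trans, CO cis, py cis.
One of these lacks any improper symmetry element and so occurs as an enantiomeric pair, giving 5 + 1 = 6 stereoisomers in total.

6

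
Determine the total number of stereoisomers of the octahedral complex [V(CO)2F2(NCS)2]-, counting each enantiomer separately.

In an octahedral complex each vertex has one trans partner and four cis neighbours.
There are 5 geometric isomers: CO trans, F trans, NCS trans; CO trans, F cis, NCS cis; CO cis, F cis, NCS trans; CO cis, F cis, NCS cis (chiral); CO cis, F trans, NCS cis.
One of these lacks any improper symmetry element and so occurs as an enantiomeric pair, giving 5 + 1 = 6 stereoisomers in total.

6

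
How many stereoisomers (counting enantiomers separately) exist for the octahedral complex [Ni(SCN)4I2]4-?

Working through the distinct placements yields 2 geometric isomers: I trans; I cis.
Each arrangement has an internal mirror plane or centre of symmetry, so none is chiral.

2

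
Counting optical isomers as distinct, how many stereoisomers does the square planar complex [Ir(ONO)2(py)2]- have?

In a square planar complex each vertex has one trans partner and two cis neighbours.
Systematic placement gives 2 geometric isomers: ONO cis; ONO trans.
Each arrangement has an internal mirror plane or centre of symmetry, so none is chiral.

2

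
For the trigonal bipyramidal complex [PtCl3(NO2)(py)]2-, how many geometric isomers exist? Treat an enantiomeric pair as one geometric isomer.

4

In a trigonal bipyramid the two axial positions differ from the three equatorial ones.
The distinct arrangements are (4 in all): NO2 equatorial, py equatorial; NO2 axial, py equatorial; NO2 equatorial, py axial; NO2 axial, py axial.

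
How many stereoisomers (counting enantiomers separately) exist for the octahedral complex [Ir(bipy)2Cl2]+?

3

An octahedron has six vertices in three trans pairs; every non-trans pair is cis.
Each bipy is bidentate and must span two cis positions.
There are 2 geometric isomers: Cl trans; Cl cis (chiral).
One of these lacks any improper symmetry element and so occurs as an enantiomeric pair, giving 2 + 1 = 3 stereoisomers in total.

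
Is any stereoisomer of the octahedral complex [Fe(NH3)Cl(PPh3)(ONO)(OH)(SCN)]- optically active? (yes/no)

An octahedron has six vertices in three trans pairs; every non-trans pair is cis.
Placing the ligands in turn and identifying arrangements related by rotation or reflection leaves 15 distinct geometric isomers.
Of these, 15 lack any improper symmetry element and so occur as enantiomeric pairs, giving 15 + 15 = 30 stereoisomers in total.

yes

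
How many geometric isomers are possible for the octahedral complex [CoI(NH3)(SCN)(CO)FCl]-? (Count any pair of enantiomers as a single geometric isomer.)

15

In an octahedral complex each vertex has one trans partner and four cis neighbours.
Exhaustive case analysis gives 15 geometric isomers.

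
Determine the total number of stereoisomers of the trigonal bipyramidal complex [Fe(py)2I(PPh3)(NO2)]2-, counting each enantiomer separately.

In a trigonal bipyramid the two axial positions differ from the three equatorial ones.
Placing the ligands in turn and identifying arrangements related by rotation or reflection leaves 7 distinct geometric isomers.
Of these, 3 lack any improper symmetry element and so occur as enantiomeric pairs, giving 7 + 3 = 10 stereoisomers in total.

10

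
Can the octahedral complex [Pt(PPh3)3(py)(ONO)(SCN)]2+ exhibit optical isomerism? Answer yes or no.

In an octahedral complex each vertex has one trans partner and four cis neighbours.
Systematic placement gives 4 geometric isomers: PPh3 mer (3 arrangements); PPh3 fac (chiral).
One of these lacks any improper symmetry element and so occurs as an enantiomeric pair, giving 4 + 1 = 5 stereoisomers in total.

yes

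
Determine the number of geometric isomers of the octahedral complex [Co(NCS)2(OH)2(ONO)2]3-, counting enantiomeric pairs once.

There are 5 geometric isomers: NCS trans, OH trans, ONO trans; NCS trans, OH cis, ONO cis; NCS cis, OH cis, ONO trans; NCS cis, OH cis, ONO cis (chiral); NCS cis, OH trans, ONO cis.

5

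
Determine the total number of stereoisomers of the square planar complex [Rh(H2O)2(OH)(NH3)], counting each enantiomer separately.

In a square planar complex each vertex has one trans partner and two cis neighbours.
Systematic placement gives 2 geometric isomers: H2O cis; H2O trans.
Each arrangement has an internal mirror plane or centre of symmetry, so none is chiral.

2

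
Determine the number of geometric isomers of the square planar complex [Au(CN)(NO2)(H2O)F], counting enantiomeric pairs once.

3

Systematic placement gives 3 geometric isomers: (CN/H2O trans, F/NO2 trans); (CN/NO2 trans, F/H2O trans); (CN/F trans, H2O/NO2 trans).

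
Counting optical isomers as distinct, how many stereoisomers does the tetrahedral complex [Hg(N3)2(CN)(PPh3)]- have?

All four vertices of a tetrahedron are equivalent and mutually adjacent, so cis/trans isomerism cannot arise.
Only one geometric arrangement is possible.

1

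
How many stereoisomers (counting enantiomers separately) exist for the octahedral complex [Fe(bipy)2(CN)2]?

3

An octahedron has six vertices in three trans pairs; every non-trans pair is cis.
Each bipy is bidentate and must span two cis positions.
There are 2 geometric isomers: CN trans; CN cis (chiral).
One of these lacks any improper symmetry element and so occurs as an enantiomeric pair, giving 2 + 1 = 3 stereoisomers in total.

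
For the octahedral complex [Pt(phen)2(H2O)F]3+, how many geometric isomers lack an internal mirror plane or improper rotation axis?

1

The six octahedral sites form three mutually perpendicular trans pairs.
Each phen is bidentate and must span two cis positions.
Working through the distinct placements yields 2 geometric isomers: H2O and F mutually trans; H2O and F mutually cis (chiral).
One of these lacks any improper symmetry element and so occurs as an enantiomeric pair, giving 2 + 1 = 3 stereoisomers in total.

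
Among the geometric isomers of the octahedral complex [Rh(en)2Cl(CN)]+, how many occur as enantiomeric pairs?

An octahedron has six vertices in three trans pairs; every non-trans pair is cis.
Each en is bidentate and must span two cis positions.
Working through the distinct placements yields 2 geometric isomers: Cl and CN mutually trans; Cl and CN mutually cis (chiral).
One of these lacks any improper symmetry element and so occurs as an enantiomeric pair, giving 2 + 1 = 3 stereoisomers in total.

1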